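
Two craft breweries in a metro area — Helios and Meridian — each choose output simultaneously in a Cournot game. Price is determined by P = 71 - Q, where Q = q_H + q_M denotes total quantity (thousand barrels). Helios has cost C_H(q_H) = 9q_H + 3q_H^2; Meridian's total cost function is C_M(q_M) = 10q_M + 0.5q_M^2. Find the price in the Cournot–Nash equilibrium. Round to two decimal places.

Helios's profit: π_H = (71 - Q)q_H - (9q_H + 3q_H²). Setting ∂π_H/∂q_H = 0: 62 - 8q_H - (q_M) = 0.
Meridian's profit: π_M = (71 - Q)q_M - (10q_M + (1/2)q_M²). Setting ∂π_M/∂q_M = 0: 61 - 3q_M - (q_H) = 0.
So q_H = (62 - q_M)/8 and q_M = (61 - q_H)/3.
Substituting one into the other gives q_H = 125/23 and q_M = 426/23.
Total output Q = 551/23, so price P = 71 - 551/23 = 1082/23.

47.04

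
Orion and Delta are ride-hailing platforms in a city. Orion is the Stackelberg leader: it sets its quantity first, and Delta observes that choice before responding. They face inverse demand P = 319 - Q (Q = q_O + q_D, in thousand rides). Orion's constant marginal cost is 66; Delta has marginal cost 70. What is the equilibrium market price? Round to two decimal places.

130.25

The follower Delta best-responds to any q_O: π_D = (319 - Q)q_D - 70q_D.
Setting the follower's marginal profit to zero, 249 - q_O - 2q_D = 0, i.e. q_D = (249 - q_O)/2.
The leader anticipates this reaction. Substituting into P = 319 - Q gives P = 389/2 - (1/2)q_O, so π_O = (389/2 - (1/2)q_O)q_O - 66q_O.
The leader's first-order condition 257/2 - q_O = 0 yields q_O = 257/2.
Then q_D = (249 - 257/2)/2 = 241/4.
Total output Q = 755/4, so price P = 319 - 755/4 = 521/4.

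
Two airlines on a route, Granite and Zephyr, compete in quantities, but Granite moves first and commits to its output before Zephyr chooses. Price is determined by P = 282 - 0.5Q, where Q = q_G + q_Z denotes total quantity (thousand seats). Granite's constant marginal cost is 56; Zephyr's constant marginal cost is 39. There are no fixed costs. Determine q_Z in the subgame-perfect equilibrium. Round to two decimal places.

The follower Zephyr best-responds to any q_G: π_Z = (282 - 0.5Q)q_Z - 39q_Z.
Setting the follower's marginal profit to zero, 243 - (1/2)q_G - q_Z = 0, i.e. q_Z = (243 - (1/2)q_G).
Granite substitutes q_Z(q_G) into its own profit: π_G = q_G(282 - (1/2)q_G - (243 - (1/2)q_G)/2) - 56q_G = (321/2 - (1/4)q_G)q_G - 56q_G.
Maximising: ∂π_G/∂q_G = 209/2 - (1/2)q_G = 0, giving q_G = 209.
Then q_Z = (243 - (1/2)·209) = 277/2.

138.50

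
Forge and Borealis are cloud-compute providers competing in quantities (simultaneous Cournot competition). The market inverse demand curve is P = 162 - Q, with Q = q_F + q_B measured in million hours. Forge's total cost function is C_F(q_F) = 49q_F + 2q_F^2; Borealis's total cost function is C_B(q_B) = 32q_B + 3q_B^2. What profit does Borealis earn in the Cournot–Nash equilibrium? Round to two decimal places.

805.59

Forge's profit: π_F = (162 - Q)q_F - (49q_F + 2q_F²). Setting ∂π_F/∂q_F = 0: 113 - 6q_F - (q_B) = 0.
Borealis's profit: π_B = (162 - Q)q_B - (32q_B + 3q_B²). Setting ∂π_B/∂q_B = 0: 130 - 8q_B - (q_F) = 0.
Rearranging gives the reaction functions q_F = (113 - q_B)/6 and q_B = (130 - q_F)/8.
Substituting one into the other gives q_F = 774/47 and q_B = 667/47.
Price P = 162 - 1441/47 = 131.3404.
Borealis's profit: 131.3404·(667/47) - 32·(667/47) - 3(667/47)² = 805.5935.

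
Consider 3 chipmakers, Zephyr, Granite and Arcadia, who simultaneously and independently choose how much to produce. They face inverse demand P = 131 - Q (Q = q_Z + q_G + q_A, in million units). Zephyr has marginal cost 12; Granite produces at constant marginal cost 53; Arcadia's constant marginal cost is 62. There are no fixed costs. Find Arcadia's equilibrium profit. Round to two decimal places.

6.25

Zephyr's profit: π_Z = (131 - Q)q_Z - (12q_Z). Setting ∂π_Z/∂q_Z = 0: 119 - 2q_Z - (q_G + q_A) = 0.
Granite's first-order condition: 78 - 2q_G - (q_Z + q_A) = 0.
Arcadia's profit: π_A = (131 - Q)q_A - (62q_A). Setting ∂π_A/∂q_A = 0: 69 - 2q_A - (q_Z + q_G) = 0.
Adding the 3 first-order conditions: 266 − 4Q = 0, so Q = 133/2.
Back-substituting: q_Z = (119 − 133/2) = 105/2, q_G = (78 − 133/2) = 23/2, q_A = (69 − 133/2) = 5/2.
Price P = 131 - 133/2 = 129/2.
Arcadia's profit: (129/2 - 62)·(5/2) = 25/4.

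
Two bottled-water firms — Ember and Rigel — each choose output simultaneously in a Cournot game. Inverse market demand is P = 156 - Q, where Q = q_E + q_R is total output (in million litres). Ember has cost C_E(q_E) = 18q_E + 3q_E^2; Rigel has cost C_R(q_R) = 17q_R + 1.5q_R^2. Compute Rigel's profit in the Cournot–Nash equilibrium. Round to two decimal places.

1559.30

Ember's profit: π_E = (156 - Q)q_E - (18q_E + 3q_E²). Setting ∂π_E/∂q_E = 0: 138 - 8q_E - (q_R) = 0.
Rigel's first-order condition: 139 - 5q_R - (q_E) = 0.
Rearranging gives the reaction functions q_E = (138 - q_R)/8 and q_R = (139 - q_E)/5.
Substituting one into the other gives q_E = 551/39 and q_R = 974/39.
Price P = 156 - 1525/39 = 116.8974.
Rigel's profit: 116.8974·(974/39) - 17·(974/39) - (3/2)(974/39)² = 1559.2965.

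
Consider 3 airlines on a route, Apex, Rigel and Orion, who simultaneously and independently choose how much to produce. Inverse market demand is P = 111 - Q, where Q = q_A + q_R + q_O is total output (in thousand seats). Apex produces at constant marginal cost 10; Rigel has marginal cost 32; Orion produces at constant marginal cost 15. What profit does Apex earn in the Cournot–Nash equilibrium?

1024

Apex's profit: π_A = (111 - Q)q_A - (10q_A). Setting ∂π_A/∂q_A = 0: 101 - 2q_A - (q_R + q_O) = 0.
Rigel's profit: π_R = (111 - Q)q_R - (32q_R). Setting ∂π_R/∂q_R = 0: 79 - 2q_R - (q_A + q_O) = 0.
Orion's profit: π_O = (111 - Q)q_O - (15q_O). Setting ∂π_O/∂q_O = 0: 96 - 2q_O - (q_A + q_R) = 0.
Summing all 3 equations gives 276 − 4Q = 0, hence Q = 69.
Back-substituting: q_A = (101 − 69) = 32, q_R = (79 − 69) = 10, q_O = (96 − 69) = 27.
Price P = 111 - 69 = 42.
Apex's profit: (42 - 10)·32 = 1024.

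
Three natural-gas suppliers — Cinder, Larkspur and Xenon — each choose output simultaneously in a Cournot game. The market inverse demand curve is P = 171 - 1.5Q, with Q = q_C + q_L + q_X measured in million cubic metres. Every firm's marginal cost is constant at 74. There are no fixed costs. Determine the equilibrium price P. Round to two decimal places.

A representative firm's profit is π_i = q_i(171 - 1.5Q) - 74q_i.
Setting ∂π_i/∂q_i = 0 with rivals' quantities fixed: 97 - 3q_i - (3/2)·Σ_{j≠i} q_j = 0.
By symmetry each firm produces the same amount; substituting Σ_{j≠i} q_j = 2q_i yields q_i = 97/6.
Total output Q = 97/2, so price P = 171 - (3/2)·(97/2) = 393/4.

98.25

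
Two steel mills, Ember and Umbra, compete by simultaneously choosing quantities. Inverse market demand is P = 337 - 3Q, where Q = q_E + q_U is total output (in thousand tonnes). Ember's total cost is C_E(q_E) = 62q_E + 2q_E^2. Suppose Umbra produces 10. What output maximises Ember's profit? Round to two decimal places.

24.50

With the rival's output fixed at 10, Ember's profit is π_E = (337 - 3·10 - 3q_E)q_E - (62q_E + 2q_E²) = (307 - 3q_E)q_E - (62q_E + 2q_E²).
∂π_E/∂q_E = 245 - 10q_E = 0, so q_E = 49/2.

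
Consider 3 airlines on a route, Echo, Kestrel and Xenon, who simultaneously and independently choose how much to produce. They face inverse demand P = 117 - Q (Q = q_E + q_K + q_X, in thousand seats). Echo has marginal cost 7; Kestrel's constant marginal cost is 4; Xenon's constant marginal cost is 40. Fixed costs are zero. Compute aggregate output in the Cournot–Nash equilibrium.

Echo's profit: π_E = (117 - Q)q_E - (7q_E). Setting ∂π_E/∂q_E = 0: 110 - 2q_E - (q_K + q_X) = 0.
Kestrel's first-order condition: 113 - 2q_K - (q_E + q_X) = 0.
Xenon's first-order condition: 77 - 2q_X - (q_E + q_K) = 0.
Summing all 3 equations gives 300 − 4Q = 0, hence Q = 75.
Back-substituting: q_E = (110 − 75) = 35, q_K = (113 − 75) = 38, q_X = (77 − 75) = 2.
Total output Q = 35 + 38 + 2 = 75.

75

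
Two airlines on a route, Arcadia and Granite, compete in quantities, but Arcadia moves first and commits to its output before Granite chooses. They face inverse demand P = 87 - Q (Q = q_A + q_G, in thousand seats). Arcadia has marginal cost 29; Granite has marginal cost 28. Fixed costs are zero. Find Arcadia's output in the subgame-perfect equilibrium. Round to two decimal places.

Solve by backward induction. Given q_A, the follower Granite maximises π_G = (87 - q_A - q_G)q_G - 28q_G.
∂π_G/∂q_G = 59 - q_A - 2q_G = 0 gives the reaction function q_G = (59 - q_A)/2.
Arcadia substitutes q_G(q_A) into its own profit: π_A = q_A(87 - q_A - (59 - q_A)/2) - 29q_A = (115/2 - (1/2)q_A)q_A - 29q_A.
Leader FOC: 57/2 - q_A = 0, so q_A = 57/2.
Then q_G = (59 - 57/2)/2 = 61/4.

28.50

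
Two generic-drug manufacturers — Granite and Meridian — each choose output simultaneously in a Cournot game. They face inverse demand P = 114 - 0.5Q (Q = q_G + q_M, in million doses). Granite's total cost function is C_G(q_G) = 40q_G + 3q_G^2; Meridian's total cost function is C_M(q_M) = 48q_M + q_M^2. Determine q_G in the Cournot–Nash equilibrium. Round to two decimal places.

9.11

Granite's profit: π_G = (114 - 0.5Q)q_G - (40q_G + 3q_G²). Setting ∂π_G/∂q_G = 0: 74 - 7q_G - (1/2)(q_M) = 0.
Meridian's profit: π_M = (114 - 0.5Q)q_M - (48q_M + q_M²). Setting ∂π_M/∂q_M = 0: 66 - 3q_M - (1/2)(q_G) = 0.
Rearranging gives the reaction functions q_G = (74 - (1/2)q_M)/7 and q_M = (66 - (1/2)q_G)/3.
Substituting one into the other gives q_G = 756/83 and q_M = 1700/83.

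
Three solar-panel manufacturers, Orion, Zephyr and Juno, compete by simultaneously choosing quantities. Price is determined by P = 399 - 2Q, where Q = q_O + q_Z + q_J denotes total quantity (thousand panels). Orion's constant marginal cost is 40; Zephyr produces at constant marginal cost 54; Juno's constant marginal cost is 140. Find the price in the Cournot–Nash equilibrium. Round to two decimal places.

Orion's profit: π_O = (399 - 2Q)q_O - (40q_O). Setting ∂π_O/∂q_O = 0: 359 - 4q_O - 2(q_Z + q_J) = 0.
Zephyr's profit: π_Z = (399 - 2Q)q_Z - (54q_Z). Setting ∂π_Z/∂q_Z = 0: 345 - 4q_Z - 2(q_O + q_J) = 0.
Juno's first-order condition: 259 - 4q_J - 2(q_O + q_Z) = 0.
Adding the 3 first-order conditions: 963 − 8Q = 0, so Q = 963/8.
Back-substituting: q_O = (359 − 963/4)/2 = 473/8, q_Z = (345 − 963/4)/2 = 417/8, q_J = (259 − 963/4)/2 = 73/8.
Total output Q = 963/8, so price P = 399 - 2·(963/8) = 633/4.

158.25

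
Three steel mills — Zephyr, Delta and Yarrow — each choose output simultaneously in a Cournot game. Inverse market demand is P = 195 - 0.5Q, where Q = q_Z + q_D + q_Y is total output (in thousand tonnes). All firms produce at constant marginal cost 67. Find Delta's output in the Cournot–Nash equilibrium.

Each firm earns π_i = (195 - 0.5Q)q_i - 67q_i.
Setting ∂π_i/∂q_i = 0 with rivals' quantities fixed: 128 - q_i - (1/2)·Σ_{j≠i} q_j = 0.
With identical firms every q_j equals q_i, so Σ_{j≠i} q_j = 2q_i and 128 = 2q_i, giving q_i = 64.

64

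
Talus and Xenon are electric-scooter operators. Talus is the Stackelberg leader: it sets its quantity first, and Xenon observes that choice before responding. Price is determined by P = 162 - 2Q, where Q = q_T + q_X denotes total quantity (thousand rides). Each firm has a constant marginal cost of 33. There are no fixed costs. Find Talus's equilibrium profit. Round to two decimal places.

The follower Xenon best-responds to any q_T: π_X = (162 - 2Q)q_X - 33q_X.
Setting the follower's marginal profit to zero, 129 - 2q_T - 4q_X = 0, i.e. q_X = (129 - 2q_T)/4.
Talus substitutes q_X(q_T) into its own profit: π_T = q_T(162 - 2q_T - (129 - 2q_T)/2) - 33q_T = (195/2 - q_T)q_T - 33q_T.
The leader's first-order condition 129/2 - 2q_T = 0 yields q_T = 129/4.
Then q_X = (129 - 2·(129/4))/4 = 129/8.
Price P = 162 - 2·(387/8) = 261/4.
Talus's profit: (261/4 - 33)·(129/4) = 1040.0625.

1040.06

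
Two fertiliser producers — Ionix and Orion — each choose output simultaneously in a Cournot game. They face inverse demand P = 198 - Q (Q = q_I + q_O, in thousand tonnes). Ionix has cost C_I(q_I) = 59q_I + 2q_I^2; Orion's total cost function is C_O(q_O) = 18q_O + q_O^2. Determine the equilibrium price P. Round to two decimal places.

Ionix's profit: π_I = (198 - Q)q_I - (59q_I + 2q_I²). Setting ∂π_I/∂q_I = 0: 139 - 6q_I - (q_O) = 0.
Orion's profit: π_O = (198 - Q)q_O - (18q_O + q_O²). Setting ∂π_O/∂q_O = 0: 180 - 4q_O - (q_I) = 0.
So q_I = (139 - q_O)/6 and q_O = (180 - q_I)/4.
Substituting one into the other gives q_I = 376/23 and q_O = 941/23.
Total output Q = 1317/23, so price P = 198 - 1317/23 = 140.7391.

140.74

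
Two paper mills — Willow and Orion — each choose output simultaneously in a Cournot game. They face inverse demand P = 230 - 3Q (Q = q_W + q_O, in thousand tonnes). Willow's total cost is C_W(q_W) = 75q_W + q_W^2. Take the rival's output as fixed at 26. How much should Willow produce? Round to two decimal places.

9.63

With the rival's output fixed at 26, Willow's profit is π_W = (230 - 3·26 - 3q_W)q_W - (75q_W + q_W²) = (152 - 3q_W)q_W - (75q_W + q_W²).
∂π_W/∂q_W = 77 - 8q_W = 0, so q_W = 77/8.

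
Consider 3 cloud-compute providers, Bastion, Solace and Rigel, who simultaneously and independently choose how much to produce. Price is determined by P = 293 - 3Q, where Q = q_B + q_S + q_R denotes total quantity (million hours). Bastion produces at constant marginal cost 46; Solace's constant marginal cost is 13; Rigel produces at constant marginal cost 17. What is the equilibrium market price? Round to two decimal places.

Bastion's profit: π_B = (293 - 3Q)q_B - (46q_B). Setting ∂π_B/∂q_B = 0: 247 - 6q_B - 3(q_S + q_R) = 0.
Solace's profit: π_S = (293 - 3Q)q_S - (13q_S). Setting ∂π_S/∂q_S = 0: 280 - 6q_S - 3(q_B + q_R) = 0.
Rigel's profit: π_R = (293 - 3Q)q_R - (17q_R). Setting ∂π_R/∂q_R = 0: 276 - 6q_R - 3(q_B + q_S) = 0.
Adding the 3 first-order conditions: 803 − 12Q = 0, so Q = 803/12.
Back-substituting: q_B = (247 − 803/4)/3 = 185/12, q_S = (280 − 803/4)/3 = 317/12, q_R = (276 − 803/4)/3 = 301/12.
Total output Q = 803/12, so price P = 293 - 3·(803/12) = 369/4.

92.25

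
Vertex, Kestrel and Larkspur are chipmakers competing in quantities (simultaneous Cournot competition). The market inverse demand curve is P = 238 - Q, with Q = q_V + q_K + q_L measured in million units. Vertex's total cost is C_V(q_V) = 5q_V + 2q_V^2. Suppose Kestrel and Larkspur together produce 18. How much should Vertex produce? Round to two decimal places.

With rivals' combined output fixed at 18, Vertex's profit is π_V = (238 - 18 - q_V)q_V - (5q_V + 2q_V²) = (220 - q_V)q_V - (5q_V + 2q_V²).
∂π_V/∂q_V = 215 - 6q_V = 0, so q_V = 215/6.

35.83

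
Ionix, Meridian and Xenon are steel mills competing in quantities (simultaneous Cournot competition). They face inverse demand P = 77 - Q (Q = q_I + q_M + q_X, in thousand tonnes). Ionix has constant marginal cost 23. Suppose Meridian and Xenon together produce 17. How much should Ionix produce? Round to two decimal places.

With rivals' combined output fixed at 17, Ionix's profit is π_I = (77 - 17 - q_I)q_I - (23q_I) = (60 - q_I)q_I - (23q_I).
∂π_I/∂q_I = 37 - 2q_I = 0, so q_I = 37/2.

18.50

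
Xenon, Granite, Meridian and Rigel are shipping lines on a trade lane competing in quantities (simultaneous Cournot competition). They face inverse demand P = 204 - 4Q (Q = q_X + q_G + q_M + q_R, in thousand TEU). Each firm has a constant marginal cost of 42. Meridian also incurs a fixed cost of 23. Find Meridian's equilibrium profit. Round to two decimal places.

Each firm earns π_i = (204 - 4Q)q_i - 42q_i.
First-order condition (treating rivals' output as given): 162 - 8q_i - 4·Σ_{j≠i} q_j = 0.
By symmetry each firm produces the same amount; substituting Σ_{j≠i} q_j = 3q_i yields q_i = 162/20 = 81/10.
Price P = 204 - 4·(162/5) = 372/5.
Meridian's profit: (372/5 - 42)·(81/10) - 23 = 239.4400.

239.44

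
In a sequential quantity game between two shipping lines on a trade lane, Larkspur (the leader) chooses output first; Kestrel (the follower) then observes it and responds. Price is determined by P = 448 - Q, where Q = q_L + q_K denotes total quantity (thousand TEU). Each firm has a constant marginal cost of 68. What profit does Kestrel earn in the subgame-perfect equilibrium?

9025

The follower Kestrel best-responds to any q_L: π_K = (448 - Q)q_K - 68q_K.
∂π_K/∂q_K = 380 - q_L - 2q_K = 0 gives the reaction function q_K = (380 - q_L)/2.
The leader anticipates this reaction. Substituting into P = 448 - Q gives P = 258 - (1/2)q_L, so π_L = (258 - (1/2)q_L)q_L - 68q_L.
Maximising: ∂π_L/∂q_L = 190 - q_L = 0, giving q_L = 190.
Then q_K = (380 - 190)/2 = 95.
Price P = 448 - 285 = 163.
Kestrel's profit: (163 - 68)·95 = 9025.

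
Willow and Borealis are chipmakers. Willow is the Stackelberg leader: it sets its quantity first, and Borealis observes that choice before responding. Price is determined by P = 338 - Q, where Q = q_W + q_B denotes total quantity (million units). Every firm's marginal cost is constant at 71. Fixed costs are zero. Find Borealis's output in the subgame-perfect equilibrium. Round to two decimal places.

The follower Borealis best-responds to any q_W: π_B = (338 - Q)q_B - 71q_B.
Setting the follower's marginal profit to zero, 267 - q_W - 2q_B = 0, i.e. q_B = (267 - q_W)/2.
The leader anticipates this reaction. Substituting into P = 338 - Q gives P = 409/2 - (1/2)q_W, so π_W = (409/2 - (1/2)q_W)q_W - 71q_W.
The leader's first-order condition 267/2 - q_W = 0 yields q_W = 267/2.
Then q_B = (267 - 267/2)/2 = 267/4.

66.75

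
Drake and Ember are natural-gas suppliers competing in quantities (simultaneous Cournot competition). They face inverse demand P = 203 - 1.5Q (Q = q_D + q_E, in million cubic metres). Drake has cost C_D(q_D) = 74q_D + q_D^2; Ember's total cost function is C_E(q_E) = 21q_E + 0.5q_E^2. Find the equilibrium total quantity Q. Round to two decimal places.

54.06

Drake's profit: π_D = (203 - 1.5Q)q_D - (74q_D + q_D²). Setting ∂π_D/∂q_D = 0: 129 - 5q_D - (3/2)(q_E) = 0.
Ember's profit: π_E = (203 - 1.5Q)q_E - (21q_E + (1/2)q_E²). Setting ∂π_E/∂q_E = 0: 182 - 4q_E - (3/2)(q_D) = 0.
So q_D = (129 - (3/2)q_E)/5 and q_E = (182 - (3/2)q_D)/4.
Solving the pair: q_D = 972/71, q_E = 40.3662.
Total output Q = 972/71 + 40.3662 = 54.0563.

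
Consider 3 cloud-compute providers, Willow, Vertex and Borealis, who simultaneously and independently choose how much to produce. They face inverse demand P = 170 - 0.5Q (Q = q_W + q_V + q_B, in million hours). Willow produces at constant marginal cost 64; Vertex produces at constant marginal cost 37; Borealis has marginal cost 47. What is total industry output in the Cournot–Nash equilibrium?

181

Willow's profit: π_W = (170 - 0.5Q)q_W - (64q_W). Setting ∂π_W/∂q_W = 0: 106 - q_W - (1/2)(q_V + q_B) = 0.
Vertex's profit: π_V = (170 - 0.5Q)q_V - (37q_V). Setting ∂π_V/∂q_V = 0: 133 - q_V - (1/2)(q_W + q_B) = 0.
Borealis's profit: π_B = (170 - 0.5Q)q_B - (47q_B). Setting ∂π_B/∂q_B = 0: 123 - q_B - (1/2)(q_W + q_V) = 0.
Adding the 3 conditions: 362 − Q − Q = 0, i.e. Q = 181.
Back-substituting: q_W = (106 − 181/2)/(1/2) = 31, q_V = (133 − 181/2)/(1/2) = 85, q_B = (123 − 181/2)/(1/2) = 65.
Total output Q = 31 + 85 + 65 = 181.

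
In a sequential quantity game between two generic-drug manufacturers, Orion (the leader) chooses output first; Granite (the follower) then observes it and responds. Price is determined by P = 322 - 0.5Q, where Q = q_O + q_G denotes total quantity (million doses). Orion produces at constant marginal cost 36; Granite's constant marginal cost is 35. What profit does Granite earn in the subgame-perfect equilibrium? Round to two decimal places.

The follower Granite best-responds to any q_O: π_G = (322 - 0.5Q)q_G - 35q_G.
Follower FOC: 287 - (1/2)q_O - q_G = 0, so q_G(q_O) = (287 - (1/2)q_O).
Orion substitutes q_G(q_O) into its own profit: π_O = q_O(322 - (1/2)q_O - (287 - (1/2)q_O)/2) - 36q_O = (357/2 - (1/4)q_O)q_O - 36q_O.
Leader FOC: 285/2 - (1/2)q_O = 0, so q_O = 285.
Then q_G = (287 - (1/2)·285) = 289/2.
Price P = 322 - (1/2)·(859/2) = 429/4.
Granite's profit: (429/4 - 35)·(289/2) = 10440.1250.

10440.13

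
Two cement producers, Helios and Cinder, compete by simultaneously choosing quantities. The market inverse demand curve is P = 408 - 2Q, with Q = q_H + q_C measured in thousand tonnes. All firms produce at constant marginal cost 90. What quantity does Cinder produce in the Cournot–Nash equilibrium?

Each firm earns π_i = (408 - 2Q)q_i - 90q_i.
First-order condition (treating rivals' output as given): 318 - 4q_i - 2q_j = 0.
By symmetry each firm produces the same amount; substituting q_j = q_i yields q_i = 318/6 = 53.

53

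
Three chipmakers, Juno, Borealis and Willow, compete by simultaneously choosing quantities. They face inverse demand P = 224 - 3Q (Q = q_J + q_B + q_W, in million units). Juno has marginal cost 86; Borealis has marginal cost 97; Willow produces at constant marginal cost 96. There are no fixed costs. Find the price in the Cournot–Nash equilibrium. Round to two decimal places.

125.75

Juno's profit: π_J = (224 - 3Q)q_J - (86q_J). Setting ∂π_J/∂q_J = 0: 138 - 6q_J - 3(q_B + q_W) = 0.
Borealis's first-order condition: 127 - 6q_B - 3(q_J + q_W) = 0.
Willow's first-order condition: 128 - 6q_W - 3(q_J + q_B) = 0.
Adding the 3 first-order conditions: 393 − 12Q = 0, so Q = 131/4.
Back-substituting: q_J = (138 − 393/4)/3 = 53/4, q_B = (127 − 393/4)/3 = 115/12, q_W = (128 − 393/4)/3 = 119/12.
Total output Q = 131/4, so price P = 224 - 3·(131/4) = 503/4.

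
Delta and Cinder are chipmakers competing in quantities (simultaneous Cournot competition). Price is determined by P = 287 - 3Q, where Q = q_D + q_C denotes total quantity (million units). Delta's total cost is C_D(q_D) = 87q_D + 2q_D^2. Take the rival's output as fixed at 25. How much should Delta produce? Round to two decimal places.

With the rival's output fixed at 25, Delta's profit is π_D = (287 - 3·25 - 3q_D)q_D - (87q_D + 2q_D²) = (212 - 3q_D)q_D - (87q_D + 2q_D²).
∂π_D/∂q_D = 125 - 10q_D = 0, so q_D = 25/2.

12.50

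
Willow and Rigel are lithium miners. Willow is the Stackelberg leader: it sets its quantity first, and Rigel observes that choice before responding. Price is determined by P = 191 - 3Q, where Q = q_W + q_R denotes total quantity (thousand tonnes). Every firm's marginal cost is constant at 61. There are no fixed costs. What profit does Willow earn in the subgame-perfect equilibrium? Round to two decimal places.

The follower Rigel best-responds to any q_W: π_R = (191 - 3Q)q_R - 61q_R.
Follower FOC: 130 - 3q_W - 6q_R = 0, so q_R(q_W) = (130 - 3q_W)/6.
Willow substitutes q_R(q_W) into its own profit: π_W = q_W(191 - 3q_W - (130 - 3q_W)/2) - 61q_W = (126 - (3/2)q_W)q_W - 61q_W.
The leader's first-order condition 65 - 3q_W = 0 yields q_W = 65/3.
Then q_R = (130 - 3·(65/3))/6 = 65/6.
Price P = 191 - 3·(65/2) = 187/2.
Willow's profit: (187/2 - 61)·(65/3) = 704.1667.

704.17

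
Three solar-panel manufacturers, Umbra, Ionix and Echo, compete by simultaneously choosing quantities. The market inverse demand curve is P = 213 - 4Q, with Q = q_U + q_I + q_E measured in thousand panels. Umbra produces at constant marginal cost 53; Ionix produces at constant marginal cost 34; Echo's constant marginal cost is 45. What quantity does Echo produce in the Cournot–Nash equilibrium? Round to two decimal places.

Umbra's profit: π_U = (213 - 4Q)q_U - (53q_U). Setting ∂π_U/∂q_U = 0: 160 - 8q_U - 4(q_I + q_E) = 0.
Ionix's first-order condition: 179 - 8q_I - 4(q_U + q_E) = 0.
Echo's first-order condition: 168 - 8q_E - 4(q_U + q_I) = 0.
Summing all 3 equations gives 507 − 16Q = 0, hence Q = 507/16.
Back-substituting: q_U = (160 − 507/4)/4 = 133/16, q_I = (179 − 507/4)/4 = 209/16, q_E = (168 − 507/4)/4 = 165/16.

10.31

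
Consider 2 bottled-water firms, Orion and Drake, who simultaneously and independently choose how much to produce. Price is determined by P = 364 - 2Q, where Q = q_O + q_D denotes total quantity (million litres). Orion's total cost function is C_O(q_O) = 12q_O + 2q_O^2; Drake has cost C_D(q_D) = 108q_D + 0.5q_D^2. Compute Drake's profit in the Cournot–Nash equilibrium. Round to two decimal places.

3484.44

Orion's profit: π_O = (364 - 2Q)q_O - (12q_O + 2q_O²). Setting ∂π_O/∂q_O = 0: 352 - 8q_O - 2(q_D) = 0.
Drake's profit: π_D = (364 - 2Q)q_D - (108q_D + (1/2)q_D²). Setting ∂π_D/∂q_D = 0: 256 - 5q_D - 2(q_O) = 0.
Best responses: q_O = (352 - 2q_D)/8, q_D = (256 - 2q_O)/5.
Solving the pair: q_O = 104/3, q_D = 112/3.
Price P = 364 - 2·72 = 220.
Drake's profit: 220·(112/3) - 108·(112/3) - (1/2)(112/3)² = 3484.4444.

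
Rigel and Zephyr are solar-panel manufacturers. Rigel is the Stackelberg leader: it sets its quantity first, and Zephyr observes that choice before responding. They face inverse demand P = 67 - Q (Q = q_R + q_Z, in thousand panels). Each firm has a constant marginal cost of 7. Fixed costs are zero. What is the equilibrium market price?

Solve by backward induction. Given q_R, the follower Zephyr maximises π_Z = (67 - q_R - q_Z)q_Z - 7q_Z.
Setting the follower's marginal profit to zero, 60 - q_R - 2q_Z = 0, i.e. q_Z = (60 - q_R)/2.
The leader anticipates this reaction. Substituting into P = 67 - Q gives P = 37 - (1/2)q_R, so π_R = (37 - (1/2)q_R)q_R - 7q_R.
The leader's first-order condition 30 - q_R = 0 yields q_R = 30.
Then q_Z = (60 - 30)/2 = 15.
Total output Q = 45, so price P = 67 - 45 = 22.

22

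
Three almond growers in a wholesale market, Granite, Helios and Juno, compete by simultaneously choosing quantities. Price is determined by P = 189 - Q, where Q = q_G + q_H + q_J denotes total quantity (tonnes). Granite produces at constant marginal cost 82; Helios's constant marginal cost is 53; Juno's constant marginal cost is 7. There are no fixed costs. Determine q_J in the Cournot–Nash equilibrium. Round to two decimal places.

Granite's profit: π_G = (189 - Q)q_G - (82q_G). Setting ∂π_G/∂q_G = 0: 107 - 2q_G - (q_H + q_J) = 0.
Helios's profit: π_H = (189 - Q)q_H - (53q_H). Setting ∂π_H/∂q_H = 0: 136 - 2q_H - (q_G + q_J) = 0.
Juno's profit: π_J = (189 - Q)q_J - (7q_J). Setting ∂π_J/∂q_J = 0: 182 - 2q_J - (q_G + q_H) = 0.
Summing all 3 equations gives 425 − 4Q = 0, hence Q = 425/4.
Back-substituting: q_G = (107 − 425/4) = 3/4, q_H = (136 − 425/4) = 119/4, q_J = (182 − 425/4) = 303/4.

75.75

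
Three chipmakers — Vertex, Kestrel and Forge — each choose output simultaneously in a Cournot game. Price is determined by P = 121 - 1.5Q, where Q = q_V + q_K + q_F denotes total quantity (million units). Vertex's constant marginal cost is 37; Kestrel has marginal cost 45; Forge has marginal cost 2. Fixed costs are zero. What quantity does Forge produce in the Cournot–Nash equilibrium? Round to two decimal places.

Vertex's profit: π_V = (121 - 1.5Q)q_V - (37q_V). Setting ∂π_V/∂q_V = 0: 84 - 3q_V - (3/2)(q_K + q_F) = 0.
Kestrel's profit: π_K = (121 - 1.5Q)q_K - (45q_K). Setting ∂π_K/∂q_K = 0: 76 - 3q_K - (3/2)(q_V + q_F) = 0.
Forge's first-order condition: 119 - 3q_F - (3/2)(q_V + q_K) = 0.
Adding the 3 first-order conditions: 279 − 6Q = 0, so Q = 93/2.
Back-substituting: q_V = (84 − 279/4)/(3/2) = 19/2, q_K = (76 − 279/4)/(3/2) = 25/6, q_F = (119 − 279/4)/(3/2) = 197/6.

32.83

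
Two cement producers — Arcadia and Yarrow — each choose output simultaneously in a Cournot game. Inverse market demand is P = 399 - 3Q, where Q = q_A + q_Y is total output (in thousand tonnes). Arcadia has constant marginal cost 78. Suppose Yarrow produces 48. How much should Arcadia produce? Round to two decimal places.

29.50

With the rival's output fixed at 48, Arcadia's profit is π_A = (399 - 3·48 - 3q_A)q_A - (78q_A) = (255 - 3q_A)q_A - (78q_A).
∂π_A/∂q_A = 177 - 6q_A = 0, so q_A = 59/2.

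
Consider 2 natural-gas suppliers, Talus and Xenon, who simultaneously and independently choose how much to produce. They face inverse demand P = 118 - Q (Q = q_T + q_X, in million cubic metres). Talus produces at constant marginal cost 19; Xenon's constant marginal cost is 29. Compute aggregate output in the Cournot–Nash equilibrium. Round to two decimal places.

Talus's profit: π_T = (118 - Q)q_T - (19q_T). Setting ∂π_T/∂q_T = 0: 99 - 2q_T - (q_X) = 0.
Xenon's first-order condition: 89 - 2q_X - (q_T) = 0.
Rearranging gives the reaction functions q_T = (99 - q_X)/2 and q_X = (89 - q_T)/2.
Substituting one into the other gives q_T = 109/3 and q_X = 79/3.
Total output Q = 109/3 + 79/3 = 188/3.

62.67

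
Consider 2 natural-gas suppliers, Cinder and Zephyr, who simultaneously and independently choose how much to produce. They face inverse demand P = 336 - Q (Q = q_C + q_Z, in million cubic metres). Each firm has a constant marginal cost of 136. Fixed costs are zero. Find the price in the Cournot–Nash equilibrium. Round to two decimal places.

202.67

Each firm earns π_i = (336 - Q)q_i - 136q_i.
First-order condition (treating rivals' output as given): 200 - 2q_i - q_j = 0.
By symmetry each firm produces the same amount; substituting q_j = q_i yields q_i = 200/3.
Total output Q = 400/3, so price P = 336 - 400/3 = 608/3.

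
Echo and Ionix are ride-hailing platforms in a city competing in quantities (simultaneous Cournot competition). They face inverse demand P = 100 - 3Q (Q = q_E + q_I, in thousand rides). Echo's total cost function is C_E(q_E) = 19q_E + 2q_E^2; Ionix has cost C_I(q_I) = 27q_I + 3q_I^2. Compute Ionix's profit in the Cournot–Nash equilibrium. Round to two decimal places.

115.50

Echo's profit: π_E = (100 - 3Q)q_E - (19q_E + 2q_E²). Setting ∂π_E/∂q_E = 0: 81 - 10q_E - 3(q_I) = 0.
Ionix's first-order condition: 73 - 12q_I - 3(q_E) = 0.
Rearranging gives the reaction functions q_E = (81 - 3q_I)/10 and q_I = (73 - 3q_E)/12.
Substituting one into the other gives q_E = 251/37 and q_I = 487/111.
Price P = 100 - 3·(1240/111) = 66.4865.
Ionix's profit: 66.4865·(487/111) - 27·(487/111) - 3(487/111)² = 115.4950.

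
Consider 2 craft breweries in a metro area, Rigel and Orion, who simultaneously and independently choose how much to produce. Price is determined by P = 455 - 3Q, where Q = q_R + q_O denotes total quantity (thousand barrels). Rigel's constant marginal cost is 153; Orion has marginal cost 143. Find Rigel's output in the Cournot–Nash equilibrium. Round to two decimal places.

Rigel's profit: π_R = (455 - 3Q)q_R - (153q_R). Setting ∂π_R/∂q_R = 0: 302 - 6q_R - 3(q_O) = 0.
Orion's profit: π_O = (455 - 3Q)q_O - (143q_O). Setting ∂π_O/∂q_O = 0: 312 - 6q_O - 3(q_R) = 0.
Rearranging gives the reaction functions q_R = (302 - 3q_O)/6 and q_O = (312 - 3q_R)/6.
Solving the pair: q_R = 292/9, q_O = 322/9.

32.44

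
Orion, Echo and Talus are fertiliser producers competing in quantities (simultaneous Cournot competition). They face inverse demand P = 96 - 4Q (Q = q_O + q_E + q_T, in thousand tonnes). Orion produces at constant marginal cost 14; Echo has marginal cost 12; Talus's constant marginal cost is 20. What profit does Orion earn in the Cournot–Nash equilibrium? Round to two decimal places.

115.56

Orion's profit: π_O = (96 - 4Q)q_O - (14q_O). Setting ∂π_O/∂q_O = 0: 82 - 8q_O - 4(q_E + q_T) = 0.
Echo's first-order condition: 84 - 8q_E - 4(q_O + q_T) = 0.
Talus's first-order condition: 76 - 8q_T - 4(q_O + q_E) = 0.
Summing all 3 equations gives 242 − 16Q = 0, hence Q = 121/8.
Back-substituting: q_O = (82 − 121/2)/4 = 43/8, q_E = (84 − 121/2)/4 = 47/8, q_T = (76 − 121/2)/4 = 31/8.
Price P = 96 - 4·(121/8) = 71/2.
Orion's profit: (71/2 - 14)·(43/8) = 1849/16.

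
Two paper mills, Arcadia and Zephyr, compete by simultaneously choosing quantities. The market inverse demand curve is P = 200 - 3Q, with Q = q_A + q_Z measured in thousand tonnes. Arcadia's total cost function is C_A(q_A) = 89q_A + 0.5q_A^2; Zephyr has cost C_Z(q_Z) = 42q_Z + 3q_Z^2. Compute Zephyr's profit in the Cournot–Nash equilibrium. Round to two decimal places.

Arcadia's profit: π_A = (200 - 3Q)q_A - (89q_A + (1/2)q_A²). Setting ∂π_A/∂q_A = 0: 111 - 7q_A - 3(q_Z) = 0.
Zephyr's profit: π_Z = (200 - 3Q)q_Z - (42q_Z + 3q_Z²). Setting ∂π_Z/∂q_Z = 0: 158 - 12q_Z - 3(q_A) = 0.
Best responses: q_A = (111 - 3q_Z)/7, q_Z = (158 - 3q_A)/12.
Substituting one into the other gives q_A = 286/25 and q_Z = 773/75.
Price P = 200 - 3·(1631/75) = 134.7600.
Zephyr's profit: 134.7600·(773/75) - 42·(773/75) - 3(773/75)² = 637.3643.

637.36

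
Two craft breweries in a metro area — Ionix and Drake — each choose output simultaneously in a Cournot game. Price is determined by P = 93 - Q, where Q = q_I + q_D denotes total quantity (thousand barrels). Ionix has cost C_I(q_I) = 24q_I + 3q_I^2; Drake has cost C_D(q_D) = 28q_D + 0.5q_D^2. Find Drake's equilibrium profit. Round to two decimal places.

576.75

Ionix's profit: π_I = (93 - Q)q_I - (24q_I + 3q_I²). Setting ∂π_I/∂q_I = 0: 69 - 8q_I - (q_D) = 0.
Drake's profit: π_D = (93 - Q)q_D - (28q_D + (1/2)q_D²). Setting ∂π_D/∂q_D = 0: 65 - 3q_D - (q_I) = 0.
So q_I = (69 - q_D)/8 and q_D = (65 - q_I)/3.
Solving the pair: q_I = 142/23, q_D = 451/23.
Price P = 93 - 593/23 = 1546/23.
Drake's profit: (1546/23)·(451/23) - 28·(451/23) - (1/2)(451/23)² = 576.7514.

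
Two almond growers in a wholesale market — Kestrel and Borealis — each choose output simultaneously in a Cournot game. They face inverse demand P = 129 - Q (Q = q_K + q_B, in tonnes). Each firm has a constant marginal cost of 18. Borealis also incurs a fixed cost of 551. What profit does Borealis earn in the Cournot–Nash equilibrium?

Each firm earns π_i = (129 - Q)q_i - 18q_i.
First-order condition (treating rivals' output as given): 111 - 2q_i - q_j = 0.
With identical firms every q_j equals q_i, so q_j = q_i and 111 = 3q_i, giving q_i = 37.
Price P = 129 - 74 = 55.
Borealis's profit: (55 - 18)·37 - 551 = 818.

818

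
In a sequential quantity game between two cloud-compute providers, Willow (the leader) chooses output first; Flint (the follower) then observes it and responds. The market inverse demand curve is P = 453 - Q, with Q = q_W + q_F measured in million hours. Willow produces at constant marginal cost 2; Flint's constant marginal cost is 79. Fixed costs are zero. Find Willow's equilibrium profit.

34848

The follower Flint best-responds to any q_W: π_F = (453 - Q)q_F - 79q_F.
Follower FOC: 374 - q_W - 2q_F = 0, so q_F(q_W) = (374 - q_W)/2.
Willow substitutes q_F(q_W) into its own profit: π_W = q_W(453 - q_W - (374 - q_W)/2) - 2q_W = (266 - (1/2)q_W)q_W - 2q_W.
Leader FOC: 264 - q_W = 0, so q_W = 264.
Then q_F = (374 - 264)/2 = 55.
Price P = 453 - 319 = 134.
Willow's profit: (134 - 2)·264 = 34848.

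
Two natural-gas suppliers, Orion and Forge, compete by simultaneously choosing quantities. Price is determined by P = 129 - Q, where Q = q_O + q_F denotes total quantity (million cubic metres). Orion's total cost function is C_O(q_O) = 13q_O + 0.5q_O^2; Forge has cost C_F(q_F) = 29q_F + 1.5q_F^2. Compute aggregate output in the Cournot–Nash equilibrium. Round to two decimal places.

47.43

Orion's profit: π_O = (129 - Q)q_O - (13q_O + (1/2)q_O²). Setting ∂π_O/∂q_O = 0: 116 - 3q_O - (q_F) = 0.
Forge's profit: π_F = (129 - Q)q_F - (29q_F + (3/2)q_F²). Setting ∂π_F/∂q_F = 0: 100 - 5q_F - (q_O) = 0.
So q_O = (116 - q_F)/3 and q_F = (100 - q_O)/5.
Substituting one into the other gives q_O = 240/7 and q_F = 92/7.
Total output Q = 240/7 + 92/7 = 332/7.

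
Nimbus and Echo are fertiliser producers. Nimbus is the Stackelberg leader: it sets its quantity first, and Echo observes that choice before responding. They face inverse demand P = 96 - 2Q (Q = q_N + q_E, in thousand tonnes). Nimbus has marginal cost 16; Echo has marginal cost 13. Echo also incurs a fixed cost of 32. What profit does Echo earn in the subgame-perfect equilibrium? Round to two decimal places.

215.53

The follower Echo best-responds to any q_N: π_E = (96 - 2Q)q_E - 13q_E.
Follower FOC: 83 - 2q_N - 4q_E = 0, so q_E(q_N) = (83 - 2q_N)/4.
The leader anticipates this reaction. Substituting into P = 96 - 2Q gives P = 109/2 - q_N, so π_N = (109/2 - q_N)q_N - 16q_N.
Leader FOC: 77/2 - 2q_N = 0, so q_N = 77/4.
Then q_E = (83 - 2·(77/4))/4 = 89/8.
Price P = 96 - 2·(243/8) = 141/4.
Echo's profit: (141/4 - 13)·(89/8) - 32 = 215.5313.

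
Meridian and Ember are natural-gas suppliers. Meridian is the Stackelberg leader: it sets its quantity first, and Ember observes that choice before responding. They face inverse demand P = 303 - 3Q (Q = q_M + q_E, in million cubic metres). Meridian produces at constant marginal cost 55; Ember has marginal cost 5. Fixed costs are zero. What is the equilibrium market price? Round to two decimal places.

104.50

The follower Ember best-responds to any q_M: π_E = (303 - 3Q)q_E - 5q_E.
Follower FOC: 298 - 3q_M - 6q_E = 0, so q_E(q_M) = (298 - 3q_M)/6.
Meridian substitutes q_E(q_M) into its own profit: π_M = q_M(303 - 3q_M - (298 - 3q_M)/2) - 55q_M = (154 - (3/2)q_M)q_M - 55q_M.
Leader FOC: 99 - 3q_M = 0, so q_M = 33.
Then q_E = (298 - 3·33)/6 = 199/6.
Total output Q = 397/6, so price P = 303 - 3·(397/6) = 209/2.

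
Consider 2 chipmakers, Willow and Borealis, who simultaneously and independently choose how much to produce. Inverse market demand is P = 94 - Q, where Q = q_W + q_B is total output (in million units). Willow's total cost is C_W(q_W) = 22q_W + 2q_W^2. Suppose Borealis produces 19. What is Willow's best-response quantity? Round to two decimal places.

8.83

With the rival's output fixed at 19, Willow's profit is π_W = (94 - 19 - q_W)q_W - (22q_W + 2q_W²) = (75 - q_W)q_W - (22q_W + 2q_W²).
∂π_W/∂q_W = 53 - 6q_W = 0, so q_W = 53/6.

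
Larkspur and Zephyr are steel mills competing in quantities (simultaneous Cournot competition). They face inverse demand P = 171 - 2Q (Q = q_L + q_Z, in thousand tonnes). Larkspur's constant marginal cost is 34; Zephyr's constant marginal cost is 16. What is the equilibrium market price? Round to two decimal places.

Larkspur's profit: π_L = (171 - 2Q)q_L - (34q_L). Setting ∂π_L/∂q_L = 0: 137 - 4q_L - 2(q_Z) = 0.
Zephyr's profit: π_Z = (171 - 2Q)q_Z - (16q_Z). Setting ∂π_Z/∂q_Z = 0: 155 - 4q_Z - 2(q_L) = 0.
Best responses: q_L = (137 - 2q_Z)/4, q_Z = (155 - 2q_L)/4.
Solving the pair: q_L = 119/6, q_Z = 173/6.
Total output Q = 146/3, so price P = 171 - 2·(146/3) = 221/3.

73.67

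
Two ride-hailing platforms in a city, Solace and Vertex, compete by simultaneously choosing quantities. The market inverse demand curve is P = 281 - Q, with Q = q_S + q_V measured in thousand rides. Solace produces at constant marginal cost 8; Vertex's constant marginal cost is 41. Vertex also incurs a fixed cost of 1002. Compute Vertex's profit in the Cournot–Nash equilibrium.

Solace's profit: π_S = (281 - Q)q_S - (8q_S). Setting ∂π_S/∂q_S = 0: 273 - 2q_S - (q_V) = 0.
Vertex's first-order condition: 240 - 2q_V - (q_S) = 0.
Rearranging gives the reaction functions q_S = (273 - q_V)/2 and q_V = (240 - q_S)/2.
Solving the pair: q_S = 102, q_V = 69.
Price P = 281 - 171 = 110.
Vertex's profit: (110 - 41)·69 - 1002 = 3759.

3759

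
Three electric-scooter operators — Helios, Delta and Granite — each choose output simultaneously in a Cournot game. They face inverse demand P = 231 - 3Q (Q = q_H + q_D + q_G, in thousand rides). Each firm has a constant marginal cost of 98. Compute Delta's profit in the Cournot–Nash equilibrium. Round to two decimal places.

Each firm earns π_i = (231 - 3Q)q_i - 98q_i.
First-order condition (treating rivals' output as given): 133 - 6q_i - 3·Σ_{j≠i} q_j = 0.
By symmetry each firm produces the same amount; substituting Σ_{j≠i} q_j = 2q_i yields q_i = 133/12.
Price P = 231 - 3·(133/4) = 525/4.
Delta's profit: (525/4 - 98)·(133/12) = 368.5208.

368.52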